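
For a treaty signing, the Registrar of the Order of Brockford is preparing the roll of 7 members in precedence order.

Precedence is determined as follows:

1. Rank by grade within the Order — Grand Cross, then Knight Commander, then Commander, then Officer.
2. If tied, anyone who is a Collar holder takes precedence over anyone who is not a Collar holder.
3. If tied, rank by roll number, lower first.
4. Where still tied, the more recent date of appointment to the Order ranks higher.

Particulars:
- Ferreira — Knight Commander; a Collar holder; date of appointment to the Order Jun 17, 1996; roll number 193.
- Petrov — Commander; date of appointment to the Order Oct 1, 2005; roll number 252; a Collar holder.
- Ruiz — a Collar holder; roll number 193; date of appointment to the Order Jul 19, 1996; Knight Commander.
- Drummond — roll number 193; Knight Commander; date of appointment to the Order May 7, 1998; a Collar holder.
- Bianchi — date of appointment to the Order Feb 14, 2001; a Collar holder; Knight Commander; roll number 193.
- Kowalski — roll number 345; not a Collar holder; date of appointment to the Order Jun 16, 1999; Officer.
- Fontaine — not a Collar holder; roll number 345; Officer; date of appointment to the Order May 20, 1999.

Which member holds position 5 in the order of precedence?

By grade within the Order: Bianchi, Drummond, Ruiz and Ferreira (Knight Commander); then Petrov (Commander); then Kowalski and Fontaine (Officer).
Bianchi, Drummond, Ruiz and Ferreira are each a Collar holder, so the next rule applies.
Bianchi, Drummond, Ruiz and Ferreira all have roll number 193, so the next rule applies.
Among Bianchi, Drummond, Ruiz and Ferreira, by date of appointment to the Order (later first): Bianchi (Feb 14, 2001) before Drummond (May 7, 1998) before Ruiz (Jul 19, 1996) before Ferreira (Jun 17, 1996).
Kowalski and Fontaine are each not a Collar holder, so the next rule applies.
Kowalski and Fontaine both have roll number 345, so the next rule applies.
Among Kowalski and Fontaine, by date of appointment to the Order (later first): Kowalski (Jun 16, 1999) before Fontaine (May 20, 1999).
Order: Bianchi, Drummond, Ruiz, Ferreira, Petrov, Kowalski, Fontaine.

Petrov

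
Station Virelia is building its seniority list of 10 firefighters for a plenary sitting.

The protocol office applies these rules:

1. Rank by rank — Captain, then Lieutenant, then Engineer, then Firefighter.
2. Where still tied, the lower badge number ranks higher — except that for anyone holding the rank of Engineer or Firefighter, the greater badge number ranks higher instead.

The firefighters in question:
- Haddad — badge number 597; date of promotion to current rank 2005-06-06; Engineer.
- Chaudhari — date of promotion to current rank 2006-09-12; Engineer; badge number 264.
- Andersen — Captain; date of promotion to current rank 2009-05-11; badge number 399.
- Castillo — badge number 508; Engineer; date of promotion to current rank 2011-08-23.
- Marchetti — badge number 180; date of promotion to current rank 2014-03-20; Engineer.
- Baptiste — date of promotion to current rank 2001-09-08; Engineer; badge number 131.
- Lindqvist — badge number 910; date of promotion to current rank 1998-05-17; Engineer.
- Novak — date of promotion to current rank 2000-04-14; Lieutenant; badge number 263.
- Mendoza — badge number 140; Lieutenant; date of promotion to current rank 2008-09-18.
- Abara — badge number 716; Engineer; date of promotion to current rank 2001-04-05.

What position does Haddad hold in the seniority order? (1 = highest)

6

By rank: Andersen (Captain); then Mendoza and Novak (Lieutenant); then Lindqvist, Abara, Haddad, Castillo, Chaudhari, Marchetti and Baptiste (Engineer).
Among Mendoza and Novak, by badge number (lower first): Mendoza (140) before Novak (263).
Among Lindqvist, Abara, Haddad, Castillo, Chaudhari, Marchetti and Baptiste, by badge number (higher first) (reversed rule for this group): Lindqvist (910) before Abara (716) before Haddad (597) before Castillo (508) before Chaudhari (264) before Marchetti (180) before Baptiste (131).
Order: Andersen, Mendoza, Novak, Lindqvist, Abara, Haddad, Castillo, Chaudhari, Marchetti, Baptiste. So position 6.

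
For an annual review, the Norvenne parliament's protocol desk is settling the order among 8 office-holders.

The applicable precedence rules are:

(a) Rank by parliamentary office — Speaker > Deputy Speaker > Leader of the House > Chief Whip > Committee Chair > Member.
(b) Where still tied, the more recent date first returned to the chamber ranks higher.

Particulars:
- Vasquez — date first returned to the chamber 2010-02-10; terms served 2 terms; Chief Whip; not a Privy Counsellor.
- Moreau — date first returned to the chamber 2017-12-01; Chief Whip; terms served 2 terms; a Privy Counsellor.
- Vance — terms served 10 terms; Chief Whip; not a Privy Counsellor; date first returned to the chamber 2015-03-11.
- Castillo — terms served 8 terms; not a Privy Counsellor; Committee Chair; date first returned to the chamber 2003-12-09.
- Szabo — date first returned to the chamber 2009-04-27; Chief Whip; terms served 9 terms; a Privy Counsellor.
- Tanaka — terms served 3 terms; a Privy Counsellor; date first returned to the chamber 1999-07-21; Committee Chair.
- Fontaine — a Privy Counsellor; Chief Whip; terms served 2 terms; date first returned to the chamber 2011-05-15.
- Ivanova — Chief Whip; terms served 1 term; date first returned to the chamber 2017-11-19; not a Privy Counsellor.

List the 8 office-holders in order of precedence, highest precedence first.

By parliamentary office: Moreau, Ivanova, Vance, Fontaine, Vasquez and Szabo (Chief Whip); then Castillo and Tanaka (Committee Chair).
Among Moreau, Ivanova, Vance, Fontaine, Vasquez and Szabo, by date first returned to the chamber (later first): Moreau (2017-12-01) before Ivanova (2017-11-19) before Vance (2015-03-11) before Fontaine (2011-05-15) before Vasquez (2010-02-10) before Szabo (2009-04-27).
Among Castillo and Tanaka, by date first returned to the chamber (later first): Castillo (2003-12-09) before Tanaka (1999-07-21).
Full order: Moreau, Ivanova, Vance, Fontaine, Vasquez, Szabo, Castillo, Tanaka.

Moreau, Ivanova, Vance, Fontaine, Vasquez, Szabo, Castillo, Tanaka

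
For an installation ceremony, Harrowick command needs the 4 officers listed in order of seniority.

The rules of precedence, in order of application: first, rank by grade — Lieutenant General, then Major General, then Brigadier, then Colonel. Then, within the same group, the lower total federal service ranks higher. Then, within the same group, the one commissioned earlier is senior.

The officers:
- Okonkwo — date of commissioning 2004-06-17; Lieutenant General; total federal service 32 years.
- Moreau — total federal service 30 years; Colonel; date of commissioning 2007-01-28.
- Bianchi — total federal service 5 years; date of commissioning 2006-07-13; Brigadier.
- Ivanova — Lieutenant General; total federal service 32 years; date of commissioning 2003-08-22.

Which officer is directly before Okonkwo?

By grade: Ivanova and Okonkwo (Lieutenant General); then Bianchi (Brigadier); then Moreau (Colonel).
Ivanova and Okonkwo both have total federal service 32 years, so the next rule applies.
Among Ivanova and Okonkwo, by date of commissioning (earlier first): Ivanova (2003-08-22) before Okonkwo (2004-06-17).
Order: Ivanova, Okonkwo, Bianchi, Moreau.

Ivanova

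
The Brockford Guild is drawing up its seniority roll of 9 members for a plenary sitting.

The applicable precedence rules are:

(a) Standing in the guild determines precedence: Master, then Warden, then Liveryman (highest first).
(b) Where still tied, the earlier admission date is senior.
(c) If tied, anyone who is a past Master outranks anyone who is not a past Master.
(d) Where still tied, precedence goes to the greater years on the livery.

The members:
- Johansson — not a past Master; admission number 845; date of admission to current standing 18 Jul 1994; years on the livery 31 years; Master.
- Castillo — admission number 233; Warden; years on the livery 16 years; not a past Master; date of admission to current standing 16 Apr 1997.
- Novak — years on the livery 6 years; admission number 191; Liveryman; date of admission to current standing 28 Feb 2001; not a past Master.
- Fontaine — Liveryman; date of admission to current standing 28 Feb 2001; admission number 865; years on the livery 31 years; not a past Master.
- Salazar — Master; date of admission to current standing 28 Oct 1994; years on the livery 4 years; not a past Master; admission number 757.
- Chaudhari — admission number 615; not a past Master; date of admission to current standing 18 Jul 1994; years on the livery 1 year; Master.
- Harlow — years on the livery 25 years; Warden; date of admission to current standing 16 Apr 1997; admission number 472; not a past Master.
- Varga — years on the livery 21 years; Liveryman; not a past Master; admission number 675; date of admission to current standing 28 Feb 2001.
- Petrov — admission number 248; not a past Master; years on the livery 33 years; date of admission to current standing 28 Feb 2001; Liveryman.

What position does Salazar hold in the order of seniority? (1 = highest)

By standing in the guild: Johansson, Chaudhari and Salazar (Master); then Harlow and Castillo (Warden); then Petrov, Fontaine, Varga and Novak (Liveryman).
Among Johansson, Chaudhari and Salazar, by date of admission to current standing (earlier first): Johansson and Chaudhari (18 Jul 1994) before Salazar (28 Oct 1994).
Johansson and Chaudhari are each not a past Master, so the next rule applies.
Among Johansson and Chaudhari, by years on the livery (higher first): Johansson (31 years) before Chaudhari (1 year).
Harlow and Castillo both have date of admission to current standing 16 Apr 1997, so the next rule applies.
Harlow and Castillo are each not a past Master, so the next rule applies.
Among Harlow and Castillo, by years on the livery (higher first): Harlow (25 years) before Castillo (16 years).
Petrov, Fontaine, Varga and Novak all have date of admission to current standing 28 Feb 2001, so the next rule applies.
Petrov, Fontaine, Varga and Novak are each not a past Master, so the next rule applies.
Among Petrov, Fontaine, Varga and Novak, by years on the livery (higher first): Petrov (33 years) before Fontaine (31 years) before Varga (21 years) before Novak (6 years).
Order: Johansson, Chaudhari, Salazar, Harlow, Castillo, Petrov, Fontaine, Varga, Novak. So position 3.

3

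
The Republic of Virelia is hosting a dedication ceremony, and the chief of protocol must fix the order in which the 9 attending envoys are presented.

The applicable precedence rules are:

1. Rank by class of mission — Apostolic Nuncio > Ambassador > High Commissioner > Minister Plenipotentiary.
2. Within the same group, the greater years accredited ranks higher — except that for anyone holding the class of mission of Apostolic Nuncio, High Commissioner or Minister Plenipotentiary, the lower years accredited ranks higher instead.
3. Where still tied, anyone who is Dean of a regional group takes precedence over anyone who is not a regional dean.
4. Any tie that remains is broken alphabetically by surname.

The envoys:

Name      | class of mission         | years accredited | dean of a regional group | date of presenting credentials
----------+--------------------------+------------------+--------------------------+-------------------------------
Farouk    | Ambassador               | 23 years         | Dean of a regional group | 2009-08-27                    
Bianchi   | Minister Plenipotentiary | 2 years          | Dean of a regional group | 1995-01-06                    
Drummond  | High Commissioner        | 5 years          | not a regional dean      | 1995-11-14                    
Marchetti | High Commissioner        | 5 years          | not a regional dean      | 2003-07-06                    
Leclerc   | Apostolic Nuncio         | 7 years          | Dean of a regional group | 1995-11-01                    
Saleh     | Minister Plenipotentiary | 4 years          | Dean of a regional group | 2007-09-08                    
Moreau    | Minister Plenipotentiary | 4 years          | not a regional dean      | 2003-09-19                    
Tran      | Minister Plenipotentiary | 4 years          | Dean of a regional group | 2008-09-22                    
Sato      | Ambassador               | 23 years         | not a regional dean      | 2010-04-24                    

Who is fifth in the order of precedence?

Marchetti

By class of mission: Leclerc (Apostolic Nuncio); then Farouk and Sato (Ambassador); then Drummond and Marchetti (High Commissioner); then Bianchi, Saleh, Tran and Moreau (Minister Plenipotentiary).
Farouk and Sato both have years accredited 23 years, so the next rule applies.
Among Farouk and Sato, Dean of a regional group before not a regional dean: Farouk (Dean of a regional group) before Sato (not a regional dean).
Drummond and Marchetti both have years accredited 5 years, so the next rule applies.
Drummond and Marchetti are each not a regional dean, so the next rule applies.
Among Drummond and Marchetti, alphabetically by surname: Drummond before Marchetti.
Among Bianchi, Saleh, Tran and Moreau, by years accredited (lower first) (reversed rule for this group): Bianchi (2 years) before Saleh, Tran and Moreau (4 years).
Among Saleh, Tran and Moreau, Dean of a regional group before not a regional dean: Saleh and Tran (Dean of a regional group) before Moreau (not a regional dean).
Among Saleh and Tran, alphabetically by surname: Saleh before Tran.
Order: Leclerc, Farouk, Sato, Drummond, Marchetti, Bianchi, Saleh, Tran, Moreau.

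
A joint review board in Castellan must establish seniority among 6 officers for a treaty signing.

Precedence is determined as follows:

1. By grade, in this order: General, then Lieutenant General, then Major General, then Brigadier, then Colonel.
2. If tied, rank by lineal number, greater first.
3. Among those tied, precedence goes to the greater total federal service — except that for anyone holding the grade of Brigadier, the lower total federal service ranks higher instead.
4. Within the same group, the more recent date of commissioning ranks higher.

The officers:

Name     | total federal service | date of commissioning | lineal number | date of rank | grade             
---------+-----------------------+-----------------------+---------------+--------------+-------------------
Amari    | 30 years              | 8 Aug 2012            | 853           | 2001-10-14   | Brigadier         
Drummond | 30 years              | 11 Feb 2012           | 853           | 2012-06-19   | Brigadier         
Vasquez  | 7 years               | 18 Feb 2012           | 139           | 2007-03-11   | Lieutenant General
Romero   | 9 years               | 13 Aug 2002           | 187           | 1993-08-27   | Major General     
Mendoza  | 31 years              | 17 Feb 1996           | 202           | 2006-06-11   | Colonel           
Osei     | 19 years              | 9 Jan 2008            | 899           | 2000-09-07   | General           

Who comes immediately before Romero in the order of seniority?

Vasquez

By grade: Osei (General); then Vasquez (Lieutenant General); then Romero (Major General); then Amari and Drummond (Brigadier); then Mendoza (Colonel).
Amari and Drummond both have lineal number 853, so the next rule applies.
Amari and Drummond both have total federal service 30 years, so the next rule applies.
Among Amari and Drummond, by date of commissioning (later first): Amari (8 Aug 2012) before Drummond (11 Feb 2012).
Order: Osei, Vasquez, Romero, Amari, Drummond, Mendoza.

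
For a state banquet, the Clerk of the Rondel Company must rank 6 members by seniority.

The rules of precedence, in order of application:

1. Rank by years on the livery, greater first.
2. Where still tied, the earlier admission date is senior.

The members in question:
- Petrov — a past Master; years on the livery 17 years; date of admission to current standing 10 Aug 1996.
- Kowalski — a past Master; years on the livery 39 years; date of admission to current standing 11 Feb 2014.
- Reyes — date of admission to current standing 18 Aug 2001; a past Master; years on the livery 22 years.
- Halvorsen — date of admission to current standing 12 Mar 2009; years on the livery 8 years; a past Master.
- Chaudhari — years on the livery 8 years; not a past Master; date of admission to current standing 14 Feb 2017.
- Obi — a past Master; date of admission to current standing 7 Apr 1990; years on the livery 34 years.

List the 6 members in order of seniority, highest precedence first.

Kowalski, Obi, Reyes, Petrov, Halvorsen, Chaudhari

By years on the livery (higher first): Kowalski (39 years); then Obi (34 years); then Reyes (22 years); then Petrov (17 years); then Halvorsen and Chaudhari (both 8 years).
Among Halvorsen and Chaudhari, by date of admission to current standing (earlier first): Halvorsen (12 Mar 2009) before Chaudhari (14 Feb 2017).
Full order: Kowalski, Obi, Reyes, Petrov, Halvorsen, Chaudhari.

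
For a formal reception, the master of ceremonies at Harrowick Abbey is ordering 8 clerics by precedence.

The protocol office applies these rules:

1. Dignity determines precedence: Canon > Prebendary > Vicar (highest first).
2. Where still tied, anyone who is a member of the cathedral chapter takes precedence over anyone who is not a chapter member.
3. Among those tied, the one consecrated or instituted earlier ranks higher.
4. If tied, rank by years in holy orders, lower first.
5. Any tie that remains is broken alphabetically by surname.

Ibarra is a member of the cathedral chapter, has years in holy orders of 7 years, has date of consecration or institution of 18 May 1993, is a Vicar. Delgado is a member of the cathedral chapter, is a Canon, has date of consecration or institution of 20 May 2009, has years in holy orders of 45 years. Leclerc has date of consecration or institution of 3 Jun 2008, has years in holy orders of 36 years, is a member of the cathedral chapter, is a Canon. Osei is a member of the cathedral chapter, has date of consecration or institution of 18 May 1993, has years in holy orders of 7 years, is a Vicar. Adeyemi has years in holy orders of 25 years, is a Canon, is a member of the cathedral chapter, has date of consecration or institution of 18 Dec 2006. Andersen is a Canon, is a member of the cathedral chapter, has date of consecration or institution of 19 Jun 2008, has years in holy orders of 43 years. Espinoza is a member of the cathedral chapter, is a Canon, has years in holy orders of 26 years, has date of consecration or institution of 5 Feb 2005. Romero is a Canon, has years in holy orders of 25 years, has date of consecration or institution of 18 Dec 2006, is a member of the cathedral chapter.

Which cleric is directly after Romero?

By dignity: Espinoza, Adeyemi, Romero, Leclerc, Andersen and Delgado (Canon); then Ibarra and Osei (Vicar).
Espinoza, Adeyemi, Romero, Leclerc, Andersen and Delgado are each a member of the cathedral chapter, so the next rule applies.
Among Espinoza, Adeyemi, Romero, Leclerc, Andersen and Delgado, by date of consecration or institution (earlier first): Espinoza (5 Feb 2005) before Adeyemi and Romero (18 Dec 2006) before Leclerc (3 Jun 2008) before Andersen (19 Jun 2008) before Delgado (20 May 2009).
Adeyemi and Romero both have years in holy orders 25 years, so the next rule applies.
Among Adeyemi and Romero, alphabetically by surname: Adeyemi before Romero.
Ibarra and Osei are each a member of the cathedral chapter, so the next rule applies.
Ibarra and Osei both have date of consecration or institution 18 May 1993, so the next rule applies.
Ibarra and Osei both have years in holy orders 7 years, so the next rule applies.
Among Ibarra and Osei, alphabetically by surname: Ibarra before Osei.
Order: Espinoza, Adeyemi, Romero, Leclerc, Andersen, Delgado, Ibarra, Osei.

Leclerc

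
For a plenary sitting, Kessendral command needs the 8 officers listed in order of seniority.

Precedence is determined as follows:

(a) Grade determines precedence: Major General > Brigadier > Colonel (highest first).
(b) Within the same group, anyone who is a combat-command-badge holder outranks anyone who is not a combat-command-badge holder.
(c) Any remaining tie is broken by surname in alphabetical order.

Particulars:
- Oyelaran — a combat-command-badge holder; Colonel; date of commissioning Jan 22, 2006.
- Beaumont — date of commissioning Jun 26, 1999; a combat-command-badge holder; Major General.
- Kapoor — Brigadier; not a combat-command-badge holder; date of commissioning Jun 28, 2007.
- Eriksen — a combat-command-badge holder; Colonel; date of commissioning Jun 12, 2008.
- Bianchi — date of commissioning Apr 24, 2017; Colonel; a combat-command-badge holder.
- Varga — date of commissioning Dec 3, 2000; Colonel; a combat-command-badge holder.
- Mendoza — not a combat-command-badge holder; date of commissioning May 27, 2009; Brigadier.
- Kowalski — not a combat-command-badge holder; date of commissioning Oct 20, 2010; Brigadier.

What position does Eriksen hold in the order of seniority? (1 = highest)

6

By grade: Beaumont (Major General); then Kapoor, Kowalski and Mendoza (Brigadier); then Bianchi, Eriksen, Oyelaran and Varga (Colonel).
Kapoor, Kowalski and Mendoza are each not a combat-command-badge holder, so the next rule applies.
Among Kapoor, Kowalski and Mendoza, alphabetically by surname: Kapoor before Kowalski before Mendoza.
Bianchi, Eriksen, Oyelaran and Varga are each a combat-command-badge holder, so the next rule applies.
Among Bianchi, Eriksen, Oyelaran and Varga, alphabetically by surname: Bianchi before Eriksen before Oyelaran before Varga.
Order: Beaumont, Kapoor, Kowalski, Mendoza, Bianchi, Eriksen, Oyelaran, Varga. So position 6.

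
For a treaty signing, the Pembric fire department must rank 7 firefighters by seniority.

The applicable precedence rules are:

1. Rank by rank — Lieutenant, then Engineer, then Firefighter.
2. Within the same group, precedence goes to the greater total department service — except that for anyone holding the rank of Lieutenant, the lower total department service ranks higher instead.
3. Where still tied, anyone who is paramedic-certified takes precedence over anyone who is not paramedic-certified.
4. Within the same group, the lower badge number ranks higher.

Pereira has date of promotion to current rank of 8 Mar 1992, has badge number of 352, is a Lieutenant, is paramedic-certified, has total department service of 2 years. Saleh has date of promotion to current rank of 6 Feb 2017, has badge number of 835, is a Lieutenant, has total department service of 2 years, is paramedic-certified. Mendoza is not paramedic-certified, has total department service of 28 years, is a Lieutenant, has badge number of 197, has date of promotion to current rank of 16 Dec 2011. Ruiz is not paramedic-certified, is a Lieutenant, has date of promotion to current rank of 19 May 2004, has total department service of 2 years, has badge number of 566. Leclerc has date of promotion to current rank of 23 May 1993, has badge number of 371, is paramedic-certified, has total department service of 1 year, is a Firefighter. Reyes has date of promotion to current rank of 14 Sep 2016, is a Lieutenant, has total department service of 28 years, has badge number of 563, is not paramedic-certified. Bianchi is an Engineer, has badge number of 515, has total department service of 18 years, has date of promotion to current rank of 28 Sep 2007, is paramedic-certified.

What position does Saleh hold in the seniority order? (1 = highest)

By rank: Pereira, Saleh, Ruiz, Mendoza and Reyes (Lieutenant); then Bianchi (Engineer); then Leclerc (Firefighter).
Among Pereira, Saleh, Ruiz, Mendoza and Reyes, by total department service (lower first) (reversed rule for this group): Pereira, Saleh and Ruiz (2 years) before Mendoza and Reyes (28 years).
Among Pereira, Saleh and Ruiz, paramedic-certified before not paramedic-certified: Pereira and Saleh (paramedic-certified) before Ruiz (not paramedic-certified).
Among Pereira and Saleh, by badge number (lower first): Pereira (352) before Saleh (835).
Mendoza and Reyes are each not paramedic-certified, so the next rule applies.
Among Mendoza and Reyes, by badge number (lower first): Mendoza (197) before Reyes (563).
Order: Pereira, Saleh, Ruiz, Mendoza, Reyes, Bianchi, Leclerc. So position 2.

2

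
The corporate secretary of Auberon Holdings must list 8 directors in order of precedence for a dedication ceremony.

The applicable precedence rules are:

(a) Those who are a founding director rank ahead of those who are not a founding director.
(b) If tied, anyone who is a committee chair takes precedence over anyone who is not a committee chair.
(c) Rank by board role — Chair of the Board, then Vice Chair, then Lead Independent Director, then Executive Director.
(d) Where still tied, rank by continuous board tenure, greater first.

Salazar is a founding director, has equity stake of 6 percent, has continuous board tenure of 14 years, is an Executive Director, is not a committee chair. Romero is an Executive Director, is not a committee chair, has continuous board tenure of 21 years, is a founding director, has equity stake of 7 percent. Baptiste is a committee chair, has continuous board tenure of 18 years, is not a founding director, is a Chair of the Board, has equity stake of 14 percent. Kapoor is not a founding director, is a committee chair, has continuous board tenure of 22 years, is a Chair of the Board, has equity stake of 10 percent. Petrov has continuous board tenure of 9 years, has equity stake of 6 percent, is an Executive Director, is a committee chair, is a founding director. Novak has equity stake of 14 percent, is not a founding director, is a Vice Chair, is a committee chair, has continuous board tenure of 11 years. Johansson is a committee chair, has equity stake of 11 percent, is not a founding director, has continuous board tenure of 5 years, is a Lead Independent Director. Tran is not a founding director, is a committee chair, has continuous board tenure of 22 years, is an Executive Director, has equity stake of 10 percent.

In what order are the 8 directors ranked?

By the first rule: Petrov, Romero and Salazar (each a founding director); then Kapoor, Baptiste, Novak, Johansson and Tran (each not a founding director).
Among Petrov, Romero and Salazar, a committee chair before not a committee chair: Petrov (a committee chair) before Romero and Salazar (not a committee chair).
Romero and Salazar are each Executive Director, so the next rule applies.
Among Romero and Salazar, by continuous board tenure (higher first): Romero (21 years) before Salazar (14 years).
Kapoor, Baptiste, Novak, Johansson and Tran are each a committee chair, so the next rule applies.
Among Kapoor, Baptiste, Novak, Johansson and Tran, by board role: Kapoor and Baptiste (Chair of the Board) before Novak (Vice Chair) before Johansson (Lead Independent Director) before Tran (Executive Director).
Among Kapoor and Baptiste, by continuous board tenure (higher first): Kapoor (22 years) before Baptiste (18 years).
Full order: Petrov, Romero, Salazar, Kapoor, Baptiste, Novak, Johansson, Tran.

Petrov, Romero, Salazar, Kapoor, Baptiste, Novak, Johansson, Tran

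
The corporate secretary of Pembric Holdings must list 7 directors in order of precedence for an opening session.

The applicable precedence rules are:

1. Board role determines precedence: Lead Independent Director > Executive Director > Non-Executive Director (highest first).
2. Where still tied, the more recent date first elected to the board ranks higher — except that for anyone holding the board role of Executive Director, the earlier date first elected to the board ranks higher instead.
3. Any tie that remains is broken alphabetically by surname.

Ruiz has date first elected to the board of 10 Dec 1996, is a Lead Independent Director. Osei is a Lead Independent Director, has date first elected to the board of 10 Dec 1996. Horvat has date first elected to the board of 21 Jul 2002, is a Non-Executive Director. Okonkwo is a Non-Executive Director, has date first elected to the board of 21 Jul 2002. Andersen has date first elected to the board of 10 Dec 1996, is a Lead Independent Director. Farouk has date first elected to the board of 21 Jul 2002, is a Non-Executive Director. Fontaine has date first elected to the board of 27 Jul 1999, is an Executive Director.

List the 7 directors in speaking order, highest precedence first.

By board role: Andersen, Osei and Ruiz (Lead Independent Director); then Fontaine (Executive Director); then Farouk, Horvat and Okonkwo (Non-Executive Director).
Andersen, Osei and Ruiz all have date first elected to the board 10 Dec 1996, so the next rule applies.
Among Andersen, Osei and Ruiz, alphabetically by surname: Andersen before Osei before Ruiz.
Farouk, Horvat and Okonkwo all have date first elected to the board 21 Jul 2002, so the next rule applies.
Among Farouk, Horvat and Okonkwo, alphabetically by surname: Farouk before Horvat before Okonkwo.
Full order: Andersen, Osei, Ruiz, Fontaine, Farouk, Horvat, Okonkwo.

Andersen, Osei, Ruiz, Fontaine, Farouk, Horvat, Okonkwo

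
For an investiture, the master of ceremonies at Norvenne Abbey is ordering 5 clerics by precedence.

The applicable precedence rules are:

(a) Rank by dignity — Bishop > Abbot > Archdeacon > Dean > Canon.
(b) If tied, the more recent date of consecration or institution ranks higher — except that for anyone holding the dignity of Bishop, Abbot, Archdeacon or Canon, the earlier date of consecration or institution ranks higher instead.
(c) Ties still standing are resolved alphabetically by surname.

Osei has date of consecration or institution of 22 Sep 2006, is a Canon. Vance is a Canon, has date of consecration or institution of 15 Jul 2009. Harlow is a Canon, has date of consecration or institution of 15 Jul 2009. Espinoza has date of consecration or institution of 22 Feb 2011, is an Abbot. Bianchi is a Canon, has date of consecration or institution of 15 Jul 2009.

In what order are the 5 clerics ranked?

Espinoza, Osei, Bianchi, Harlow, Vance

By dignity: Espinoza (Abbot); then Osei, Bianchi, Harlow and Vance (Canon).
Among Osei, Bianchi, Harlow and Vance, by date of consecration or institution (earlier first) (reversed rule for this group): Osei (22 Sep 2006) before Bianchi, Harlow and Vance (15 Jul 2009).
Among Bianchi, Harlow and Vance, alphabetically by surname: Bianchi before Harlow before Vance.
Full order: Espinoza, Osei, Bianchi, Harlow, Vance.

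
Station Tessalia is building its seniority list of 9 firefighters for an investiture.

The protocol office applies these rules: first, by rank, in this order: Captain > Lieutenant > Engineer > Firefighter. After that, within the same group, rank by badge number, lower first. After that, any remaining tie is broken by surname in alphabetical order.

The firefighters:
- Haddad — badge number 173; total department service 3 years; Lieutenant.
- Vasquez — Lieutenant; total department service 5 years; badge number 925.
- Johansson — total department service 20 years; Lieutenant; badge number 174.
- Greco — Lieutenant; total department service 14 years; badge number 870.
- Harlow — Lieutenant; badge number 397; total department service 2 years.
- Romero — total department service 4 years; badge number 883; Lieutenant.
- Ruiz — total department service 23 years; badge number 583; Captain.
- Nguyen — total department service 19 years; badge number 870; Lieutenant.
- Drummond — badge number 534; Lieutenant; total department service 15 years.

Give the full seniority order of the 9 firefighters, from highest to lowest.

Ruiz, Haddad, Johansson, Harlow, Drummond, Greco, Nguyen, Romero, Vasquez

By rank: Ruiz (Captain); then Haddad, Johansson, Harlow, Drummond, Greco, Nguyen, Romero and Vasquez (Lieutenant).
Among Haddad, Johansson, Harlow, Drummond, Greco, Nguyen, Romero and Vasquez, by badge number (lower first): Haddad (173) before Johansson (174) before Harlow (397) before Drummond (534) before Greco and Nguyen (870) before Romero (883) before Vasquez (925).
Among Greco and Nguyen, alphabetically by surname: Greco before Nguyen.
Full order: Ruiz, Haddad, Johansson, Harlow, Drummond, Greco, Nguyen, Romero, Vasquez.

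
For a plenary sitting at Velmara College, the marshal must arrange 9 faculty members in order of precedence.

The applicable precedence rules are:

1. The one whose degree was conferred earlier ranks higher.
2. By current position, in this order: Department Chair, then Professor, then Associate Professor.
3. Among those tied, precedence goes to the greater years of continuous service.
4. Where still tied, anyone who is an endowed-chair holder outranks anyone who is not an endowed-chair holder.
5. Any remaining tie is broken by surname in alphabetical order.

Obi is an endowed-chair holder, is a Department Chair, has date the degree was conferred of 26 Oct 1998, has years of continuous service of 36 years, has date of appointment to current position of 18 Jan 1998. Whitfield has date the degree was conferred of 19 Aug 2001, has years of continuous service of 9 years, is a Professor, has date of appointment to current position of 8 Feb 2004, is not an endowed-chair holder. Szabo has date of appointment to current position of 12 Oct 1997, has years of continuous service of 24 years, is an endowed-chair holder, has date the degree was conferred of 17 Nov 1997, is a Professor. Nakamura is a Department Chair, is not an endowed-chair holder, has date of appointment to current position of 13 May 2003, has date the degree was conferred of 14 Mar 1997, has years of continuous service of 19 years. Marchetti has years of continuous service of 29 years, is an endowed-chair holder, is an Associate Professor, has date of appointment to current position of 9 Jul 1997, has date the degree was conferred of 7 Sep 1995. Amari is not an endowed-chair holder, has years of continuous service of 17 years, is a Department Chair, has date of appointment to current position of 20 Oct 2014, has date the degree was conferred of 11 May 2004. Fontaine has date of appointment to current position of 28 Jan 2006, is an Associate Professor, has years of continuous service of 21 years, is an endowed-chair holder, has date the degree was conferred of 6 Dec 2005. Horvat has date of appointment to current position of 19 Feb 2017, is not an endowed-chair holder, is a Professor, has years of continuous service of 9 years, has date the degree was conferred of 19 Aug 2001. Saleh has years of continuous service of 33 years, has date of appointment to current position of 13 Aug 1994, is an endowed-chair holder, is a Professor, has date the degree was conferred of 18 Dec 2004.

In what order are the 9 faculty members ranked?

Marchetti, Nakamura, Szabo, Obi, Horvat, Whitfield, Amari, Saleh, Fontaine

By date the degree was conferred (earlier first): Marchetti (7 Sep 1995); then Nakamura (14 Mar 1997); then Szabo (17 Nov 1997); then Obi (26 Oct 1998); then Horvat and Whitfield (both 19 Aug 2001); then Amari (11 May 2004); then Saleh (18 Dec 2004); then Fontaine (6 Dec 2005).
Horvat and Whitfield are each Professor, so the next rule applies.
Horvat and Whitfield both have years of continuous service 9 years, so the next rule applies.
Horvat and Whitfield are each not an endowed-chair holder, so the next rule applies.
Among Horvat and Whitfield, alphabetically by surname: Horvat before Whitfield.
Full order: Marchetti, Nakamura, Szabo, Obi, Horvat, Whitfield, Amari, Saleh, Fontaine.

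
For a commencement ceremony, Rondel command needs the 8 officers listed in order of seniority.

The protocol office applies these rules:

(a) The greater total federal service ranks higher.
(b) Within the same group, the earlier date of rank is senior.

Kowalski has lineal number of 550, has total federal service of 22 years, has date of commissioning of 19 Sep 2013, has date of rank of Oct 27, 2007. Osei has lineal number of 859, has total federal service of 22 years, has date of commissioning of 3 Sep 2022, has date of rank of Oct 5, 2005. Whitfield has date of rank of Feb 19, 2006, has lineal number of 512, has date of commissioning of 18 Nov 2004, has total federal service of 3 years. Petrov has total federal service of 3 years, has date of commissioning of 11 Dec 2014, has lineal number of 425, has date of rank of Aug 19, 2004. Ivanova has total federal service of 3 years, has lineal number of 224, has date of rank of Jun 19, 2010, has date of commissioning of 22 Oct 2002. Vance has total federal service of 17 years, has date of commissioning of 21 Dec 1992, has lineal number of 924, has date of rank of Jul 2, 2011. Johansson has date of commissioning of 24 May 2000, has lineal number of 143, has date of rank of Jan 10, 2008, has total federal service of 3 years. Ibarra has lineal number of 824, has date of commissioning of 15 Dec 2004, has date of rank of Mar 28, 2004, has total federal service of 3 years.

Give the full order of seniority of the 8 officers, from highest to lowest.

Osei, Kowalski, Vance, Ibarra, Petrov, Whitfield, Johansson, Ivanova

By total federal service (higher first): Osei and Kowalski (both 22 years); then Vance (17 years); then Ibarra, Petrov, Whitfield, Johansson and Ivanova (each 3 years).
Among Osei and Kowalski, by date of rank (earlier first): Osei (Oct 5, 2005) before Kowalski (Oct 27, 2007).
Among Ibarra, Petrov, Whitfield, Johansson and Ivanova, by date of rank (earlier first): Ibarra (Mar 28, 2004) before Petrov (Aug 19, 2004) before Whitfield (Feb 19, 2006) before Johansson (Jan 10, 2008) before Ivanova (Jun 19, 2010).
Full order: Osei, Kowalski, Vance, Ibarra, Petrov, Whitfield, Johansson, Ivanova.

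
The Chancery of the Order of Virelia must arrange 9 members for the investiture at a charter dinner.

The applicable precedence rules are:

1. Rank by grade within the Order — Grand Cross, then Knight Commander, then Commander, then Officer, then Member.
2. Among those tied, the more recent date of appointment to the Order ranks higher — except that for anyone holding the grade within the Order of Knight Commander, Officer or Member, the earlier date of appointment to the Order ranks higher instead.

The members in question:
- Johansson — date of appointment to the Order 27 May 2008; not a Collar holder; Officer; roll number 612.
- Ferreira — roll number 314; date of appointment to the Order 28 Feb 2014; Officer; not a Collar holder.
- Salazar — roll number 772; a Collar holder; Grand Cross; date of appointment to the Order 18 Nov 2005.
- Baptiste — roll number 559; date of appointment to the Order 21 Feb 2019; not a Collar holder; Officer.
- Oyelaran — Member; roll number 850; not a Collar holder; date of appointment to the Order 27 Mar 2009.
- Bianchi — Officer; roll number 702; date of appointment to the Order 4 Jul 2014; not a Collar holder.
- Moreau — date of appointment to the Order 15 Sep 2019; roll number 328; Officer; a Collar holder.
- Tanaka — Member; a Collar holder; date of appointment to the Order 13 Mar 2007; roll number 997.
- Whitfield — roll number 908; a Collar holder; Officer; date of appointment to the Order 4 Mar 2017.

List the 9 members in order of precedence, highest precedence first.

Salazar, Johansson, Ferreira, Bianchi, Whitfield, Baptiste, Moreau, Tanaka, Oyelaran

By grade within the Order: Salazar (Grand Cross); then Johansson, Ferreira, Bianchi, Whitfield, Baptiste and Moreau (Officer); then Tanaka and Oyelaran (Member).
Among Johansson, Ferreira, Bianchi, Whitfield, Baptiste and Moreau, by date of appointment to the Order (earlier first) (reversed rule for this group): Johansson (27 May 2008) before Ferreira (28 Feb 2014) before Bianchi (4 Jul 2014) before Whitfield (4 Mar 2017) before Baptiste (21 Feb 2019) before Moreau (15 Sep 2019).
Among Tanaka and Oyelaran, by date of appointment to the Order (earlier first) (reversed rule for this group): Tanaka (13 Mar 2007) before Oyelaran (27 Mar 2009).
Full order: Salazar, Johansson, Ferreira, Bianchi, Whitfield, Baptiste, Moreau, Tanaka, Oyelaran.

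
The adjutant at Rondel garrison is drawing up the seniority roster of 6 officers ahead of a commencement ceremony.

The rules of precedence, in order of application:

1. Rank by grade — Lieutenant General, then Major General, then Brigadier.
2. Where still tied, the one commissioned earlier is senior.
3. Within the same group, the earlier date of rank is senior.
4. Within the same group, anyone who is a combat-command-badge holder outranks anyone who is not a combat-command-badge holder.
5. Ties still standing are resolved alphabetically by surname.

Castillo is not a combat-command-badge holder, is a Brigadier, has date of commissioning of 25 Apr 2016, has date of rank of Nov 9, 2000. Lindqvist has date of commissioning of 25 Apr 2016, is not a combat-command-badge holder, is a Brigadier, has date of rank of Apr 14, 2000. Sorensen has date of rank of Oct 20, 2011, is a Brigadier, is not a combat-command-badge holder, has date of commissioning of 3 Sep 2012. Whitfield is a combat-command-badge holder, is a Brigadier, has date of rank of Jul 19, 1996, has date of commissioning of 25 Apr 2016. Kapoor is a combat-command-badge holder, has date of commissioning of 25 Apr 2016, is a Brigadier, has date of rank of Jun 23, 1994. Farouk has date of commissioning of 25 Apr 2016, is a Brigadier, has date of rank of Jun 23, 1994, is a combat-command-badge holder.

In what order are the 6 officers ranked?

Sorensen, Farouk, Kapoor, Whitfield, Lindqvist, Castillo

By grade: Sorensen, Farouk, Kapoor, Whitfield, Lindqvist and Castillo (Brigadier).
Among Sorensen, Farouk, Kapoor, Whitfield, Lindqvist and Castillo, by date of commissioning (earlier first): Sorensen (3 Sep 2012) before Farouk, Kapoor, Whitfield, Lindqvist and Castillo (25 Apr 2016).
Among Farouk, Kapoor, Whitfield, Lindqvist and Castillo, by date of rank (earlier first): Farouk and Kapoor (Jun 23, 1994) before Whitfield (Jul 19, 1996) before Lindqvist (Apr 14, 2000) before Castillo (Nov 9, 2000).
Farouk and Kapoor are each a combat-command-badge holder, so the next rule applies.
Among Farouk and Kapoor, alphabetically by surname: Farouk before Kapoor.
Full order: Sorensen, Farouk, Kapoor, Whitfield, Lindqvist, Castillo.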